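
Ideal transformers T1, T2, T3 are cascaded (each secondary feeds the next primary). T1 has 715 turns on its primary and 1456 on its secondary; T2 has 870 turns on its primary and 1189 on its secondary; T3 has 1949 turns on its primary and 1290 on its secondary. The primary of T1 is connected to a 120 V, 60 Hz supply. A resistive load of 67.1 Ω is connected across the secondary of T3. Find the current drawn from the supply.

I_supply ≈ 6.07 A

After T1: V = 120.00 × 1456/715 = 244.36 V.
After T2: V = 244.36 × 1189/870 = 333.96 V.
After T3: V = 333.96 × 1290/1949 = 221.04 V.
I_load = 221.04/67.1 = 3.2942 A, so P_out = 221.04 × 3.2942 = 728.17 W.
All ideal ⇒ P_in = P_out, so I_supply = 728.17/120 = 6.07 A.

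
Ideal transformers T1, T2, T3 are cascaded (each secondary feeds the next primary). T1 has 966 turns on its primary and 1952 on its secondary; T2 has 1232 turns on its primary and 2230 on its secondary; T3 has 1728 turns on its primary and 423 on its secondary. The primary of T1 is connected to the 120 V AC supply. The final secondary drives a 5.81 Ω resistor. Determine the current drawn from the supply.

I_supply ≈ 16.6 A

After T1: V = 120.00 × 1952/966 = 242.48 V.
After T2: V = 242.48 × 2230/1232 = 438.91 V.
After T3: V = 438.91 × 423/1728 = 107.44 V.
I_load = 107.44/5.81 = 18.493 A, so P_out = 107.44 × 18.493 = 1986.9 W.
All ideal ⇒ P_in = P_out, so I_supply = 1986.9/120 = 16.6 A.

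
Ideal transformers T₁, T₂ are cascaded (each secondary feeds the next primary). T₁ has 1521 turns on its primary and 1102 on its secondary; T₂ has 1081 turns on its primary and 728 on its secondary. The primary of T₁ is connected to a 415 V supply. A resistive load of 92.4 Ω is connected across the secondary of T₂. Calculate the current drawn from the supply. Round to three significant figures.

I_supply ≈ 1.07 A

Secondary of T₁: V = 415.00 × 1102/1521 = 300.68 V.
Secondary of T₂: V = 300.68 × 728/1081 = 202.49 V.
I_load = 202.49/92.4 = 2.1915 A, so P_out = 202.49 × 2.1915 = 443.75 W.
All ideal ⇒ P_in = P_out, so I_supply = 443.75/415 = 1.07 A.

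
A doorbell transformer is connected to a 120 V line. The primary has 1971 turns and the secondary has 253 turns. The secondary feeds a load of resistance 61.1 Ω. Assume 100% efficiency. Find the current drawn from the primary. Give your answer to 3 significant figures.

V_s = V_p × N_s/N_p = 120 × 253/1971 = 15.403 V.
I_s = V_s/R = 15.403/61.1 = 0.25210 A.
For an ideal transformer I_p N_p = I_s N_s, so I_p = 0.25210 × 253/1971 = 0.0324 A.

I_p ≈ 0.0324 A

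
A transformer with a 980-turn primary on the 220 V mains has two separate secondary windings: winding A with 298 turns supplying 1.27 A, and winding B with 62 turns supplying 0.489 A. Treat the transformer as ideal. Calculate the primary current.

I_p ≈ 0.417 A

V_A = 220 × 298/980 = 66.898 V; V_B = 220 × 62/980 = 13.918 V.
P_out = V_A I_A + V_B I_B = 66.898×1.27 + 13.918×0.489 = 84.960 + 6.8061 = 91.766 W.
Ideal ⇒ P_in = P_out, so I_p = P_out/V_p = 91.766/220 = 0.417 A.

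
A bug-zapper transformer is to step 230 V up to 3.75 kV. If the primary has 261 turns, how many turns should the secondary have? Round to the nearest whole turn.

N_s = 4255 turns

N_s/N_p = V_s/V_p, so N_s = 261 × 3750/230 = 4255.4 ≈ 4255 turns.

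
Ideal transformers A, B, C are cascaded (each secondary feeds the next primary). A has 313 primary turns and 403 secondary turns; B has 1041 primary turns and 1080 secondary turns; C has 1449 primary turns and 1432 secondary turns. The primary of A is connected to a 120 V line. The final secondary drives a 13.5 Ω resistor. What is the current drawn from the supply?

Secondary of A: V = 120.00 × 403/313 = 154.50 V.
Secondary of B: V = 154.50 × 1080/1041 = 160.29 V.
Secondary of C: V = 160.29 × 1432/1449 = 158.41 V.
I_load = 158.41/13.5 = 11.734 A, so P_out = 158.41 × 11.734 = 1858.9 W.
All ideal ⇒ P_in = P_out, so I_supply = 1858.9/120 = 15.5 A.

I_supply ≈ 15.5 A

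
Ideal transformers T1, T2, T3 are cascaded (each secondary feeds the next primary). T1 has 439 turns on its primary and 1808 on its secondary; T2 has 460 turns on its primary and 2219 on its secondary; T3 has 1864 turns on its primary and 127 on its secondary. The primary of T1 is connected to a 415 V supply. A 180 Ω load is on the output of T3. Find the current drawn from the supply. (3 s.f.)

Secondary of T1: V = 415.00 × 1808/439 = 1709.2 V.
Secondary of T2: V = 1709.2 × 2219/460 = 8244.8 V.
Secondary of T3: V = 8244.8 × 127/1864 = 561.75 V.
I_load = 561.75/180 = 3.1208 A, so P_out = 561.75 × 3.1208 = 1753.1 W.
All ideal ⇒ P_in = P_out, so I_supply = 1753.1/415 = 4.22 A.

I_supply ≈ 4.22 A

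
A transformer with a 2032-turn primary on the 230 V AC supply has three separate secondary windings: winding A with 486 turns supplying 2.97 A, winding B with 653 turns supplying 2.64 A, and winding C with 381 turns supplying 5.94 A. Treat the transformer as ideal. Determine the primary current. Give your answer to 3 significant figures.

I_p ≈ 2.67 A

V_A = 230 × 486/2032 = 55.010 V; V_B = 230 × 653/2032 = 73.912 V; V_C = 230 × 381/2032 = 43.125 V.
P_out = V_A I_A + V_B I_B + V_C I_C = 55.010×2.97 + 73.912×2.64 + 43.125×5.94 = 163.38 + 195.13 + 256.16 = 614.67 W.
Ideal ⇒ P_in = P_out, so I_p = P_out/V_p = 614.67/230 = 2.67 A.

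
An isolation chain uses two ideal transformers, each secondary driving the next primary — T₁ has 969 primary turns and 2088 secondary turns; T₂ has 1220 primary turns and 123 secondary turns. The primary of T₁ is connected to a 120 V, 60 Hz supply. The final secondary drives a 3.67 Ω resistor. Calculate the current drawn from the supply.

I_supply ≈ 1.54 A

After T₁: V = 120.00 × 2088/969 = 258.58 V.
After T₂: V = 258.58 × 123/1220 = 26.070 V.
I_load = 26.070/3.67 = 7.1034 A, so P_out = 26.070 × 7.1034 = 185.18 W.
All ideal ⇒ P_in = P_out, so I_supply = 185.18/120 = 1.54 A.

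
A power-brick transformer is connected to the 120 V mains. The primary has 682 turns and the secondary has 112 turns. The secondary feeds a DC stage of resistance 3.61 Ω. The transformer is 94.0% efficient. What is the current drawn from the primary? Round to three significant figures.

V_s = 120 × 112/682 = 19.707 V.
I_s = V_s/R = 19.707/3.61 = 5.4589 A.
P_out = V_s I_s = 19.707 × 5.4589 = 107.58 W.
P_in = P_out/η = 107.58/0.940 = 114.44 W.
I_p = P_in/V_p = 114.44/120 = 0.954 A.

I_p ≈ 0.954 A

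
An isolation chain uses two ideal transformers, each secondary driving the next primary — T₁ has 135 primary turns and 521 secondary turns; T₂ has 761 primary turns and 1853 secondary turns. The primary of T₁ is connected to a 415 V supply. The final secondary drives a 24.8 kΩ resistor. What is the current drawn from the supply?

Secondary of T₁: V = 415.00 × 521/135 = 1601.6 V.
Secondary of T₂: V = 1601.6 × 1853/761 = 3899.8 V.
I_load = 3899.8/24800 = 0.15725 A, so P_out = 3899.8 × 0.15725 = 613.24 W.
All ideal ⇒ P_in = P_out, so I_supply = 613.24/415 = 1.48 A.

I_supply ≈ 1.48 A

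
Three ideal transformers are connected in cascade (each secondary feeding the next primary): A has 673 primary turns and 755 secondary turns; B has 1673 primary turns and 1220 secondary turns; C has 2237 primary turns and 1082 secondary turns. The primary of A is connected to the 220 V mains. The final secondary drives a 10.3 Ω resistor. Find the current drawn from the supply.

I_supply ≈ 3.34 A

After A: V = 220.00 × 755/673 = 246.81 V.
After B: V = 246.81 × 1220/1673 = 179.98 V.
After C: V = 179.98 × 1082/2237 = 87.052 V.
I_load = 87.052/10.3 = 8.4517 A, so P_out = 87.052 × 8.4517 = 735.74 W.
All ideal ⇒ P_in = P_out, so I_supply = 735.74/220 = 3.34 A.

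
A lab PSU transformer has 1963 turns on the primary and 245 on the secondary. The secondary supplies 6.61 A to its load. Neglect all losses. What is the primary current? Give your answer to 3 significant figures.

For an ideal transformer I_p/I_s = N_s/N_p, so I_p = 6.61 × 245/1963 = 0.825 A.

I_p ≈ 0.825 A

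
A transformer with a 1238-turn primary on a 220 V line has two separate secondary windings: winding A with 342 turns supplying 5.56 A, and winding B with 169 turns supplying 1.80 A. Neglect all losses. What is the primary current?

V_A = 220 × 342/1238 = 60.775 V; V_B = 220 × 169/1238 = 30.032 V.
P_out = V_A I_A + V_B I_B = 60.775×5.56 + 30.032×1.80 = 337.91 + 54.058 = 391.97 W.
Ideal ⇒ P_in = P_out, so I_p = P_out/V_p = 391.97/220 = 1.78 A.

I_p ≈ 1.78 A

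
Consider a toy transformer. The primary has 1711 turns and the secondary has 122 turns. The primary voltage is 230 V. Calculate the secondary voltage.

V_s ≈ 16.4 V

V_s/V_p = N_s/N_p, so V_s = 230 × 122/1711 = 16.4 V.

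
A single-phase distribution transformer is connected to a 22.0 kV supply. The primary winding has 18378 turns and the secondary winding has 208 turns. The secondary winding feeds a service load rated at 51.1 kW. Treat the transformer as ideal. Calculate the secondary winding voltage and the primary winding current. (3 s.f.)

V_s = V_p × N_s/N_p = 22000 × 208/18378 = 248.99 V.
I_s = P/V_s = 51100/248.99 = 205.23 A.
I_p = I_s × N_s/N_p = 205.23 × 208/18378 = 2.32 A.

V_s ≈ 249 V, I_p ≈ 2.32 A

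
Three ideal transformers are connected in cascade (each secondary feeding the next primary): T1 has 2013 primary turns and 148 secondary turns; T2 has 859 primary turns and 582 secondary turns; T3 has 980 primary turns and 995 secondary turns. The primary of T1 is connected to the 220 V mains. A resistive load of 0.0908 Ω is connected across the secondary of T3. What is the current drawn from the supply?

Secondary of T1: V = 220.00 × 148/2013 = 16.175 V.
Secondary of T2: V = 16.175 × 582/859 = 10.959 V.
Secondary of T3: V = 10.959 × 995/980 = 11.127 V.
I_load = 11.127/0.0908 = 122.54 A, so P_out = 11.127 × 122.54 = 1363.5 W.
All ideal ⇒ P_in = P_out, so I_supply = 1363.5/220 = 6.20 A.

I_supply ≈ 6.20 A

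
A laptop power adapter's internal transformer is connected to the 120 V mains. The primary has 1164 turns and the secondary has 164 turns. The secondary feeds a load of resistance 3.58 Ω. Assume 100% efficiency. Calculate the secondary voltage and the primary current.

V_s = V_p × N_s/N_p = 120 × 164/1164 = 16.907 V.
I_s = V_s/R = 16.907/3.58 = 4.7227 A.
I_p = I_s × N_s/N_p = 4.7227 × 164/1164 = 0.665 A.

V_s ≈ 16.9 V, I_p ≈ 0.665 A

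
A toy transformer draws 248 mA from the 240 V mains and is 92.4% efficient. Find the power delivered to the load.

P_out ≈ 55.0 W

P_in = V_p I_p = 240 × 0.248 = 59.520 W.
P_out = η P_in = 0.924 × 59.520 = 55.0 W.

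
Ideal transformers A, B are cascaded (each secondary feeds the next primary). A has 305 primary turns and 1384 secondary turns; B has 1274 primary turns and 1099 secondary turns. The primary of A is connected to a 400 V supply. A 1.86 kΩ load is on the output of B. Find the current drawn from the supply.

Secondary of A: V = 400.00 × 1384/305 = 1815.1 V.
Secondary of B: V = 1815.1 × 1099/1274 = 1565.8 V.
I_load = 1565.8/1860 = 0.84181 A, so P_out = 1565.8 × 0.84181 = 1318.1 W.
All ideal ⇒ P_in = P_out, so I_supply = 1318.1/400 = 3.30 A.

I_supply ≈ 3.30 A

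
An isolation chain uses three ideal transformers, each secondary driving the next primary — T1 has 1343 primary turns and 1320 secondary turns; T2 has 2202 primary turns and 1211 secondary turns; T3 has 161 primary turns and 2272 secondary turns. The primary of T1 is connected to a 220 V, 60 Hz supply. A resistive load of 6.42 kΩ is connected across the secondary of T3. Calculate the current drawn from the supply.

Secondary of T1: V = 220.00 × 1320/1343 = 216.23 V.
Secondary of T2: V = 216.23 × 1211/2202 = 118.92 V.
Secondary of T3: V = 118.92 × 2272/161 = 1678.1 V.
I_load = 1678.1/6420 = 0.26139 A, so P_out = 1678.1 × 0.26139 = 438.66 W.
All ideal ⇒ P_in = P_out, so I_supply = 438.66/220 = 1.99 A.

I_supply ≈ 1.99 A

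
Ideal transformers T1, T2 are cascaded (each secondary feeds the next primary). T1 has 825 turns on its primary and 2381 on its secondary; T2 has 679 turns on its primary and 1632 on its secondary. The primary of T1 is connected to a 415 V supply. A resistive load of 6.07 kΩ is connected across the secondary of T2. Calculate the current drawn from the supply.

I_supply ≈ 3.29 A

After T1: V = 415.00 × 2381/825 = 1197.7 V.
After T2: V = 1197.7 × 1632/679 = 2878.7 V.
I_load = 2878.7/6070 = 0.47426 A, so P_out = 2878.7 × 0.47426 = 1365.3 W.
All ideal ⇒ P_in = P_out, so I_supply = 1365.3/415 = 3.29 A.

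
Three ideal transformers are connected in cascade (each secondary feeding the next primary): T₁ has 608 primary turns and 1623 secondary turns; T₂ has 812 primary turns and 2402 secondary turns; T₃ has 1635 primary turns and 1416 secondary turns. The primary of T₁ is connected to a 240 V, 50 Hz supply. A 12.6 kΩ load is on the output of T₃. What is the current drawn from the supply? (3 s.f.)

After T₁: V = 240.00 × 1623/608 = 640.66 V.
After T₂: V = 640.66 × 2402/812 = 1895.1 V.
After T₃: V = 1895.1 × 1416/1635 = 1641.3 V.
I_load = 1641.3/12600 = 0.13026 A, so P_out = 1641.3 × 0.13026 = 213.80 W.
All ideal ⇒ P_in = P_out, so I_supply = 213.80/240 = 0.891 A.

I_supply ≈ 0.891 A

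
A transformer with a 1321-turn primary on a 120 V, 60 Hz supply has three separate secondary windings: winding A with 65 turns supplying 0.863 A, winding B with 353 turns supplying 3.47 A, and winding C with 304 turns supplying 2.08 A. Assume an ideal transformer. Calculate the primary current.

V_A = 120 × 65/1321 = 5.9046 V; V_B = 120 × 353/1321 = 32.067 V; V_C = 120 × 304/1321 = 27.615 V.
P_out = V_A I_A + V_B I_B + V_C I_C = 5.9046×0.863 + 32.067×3.47 + 27.615×2.08 = 5.0957 + 111.27 + 57.440 = 173.81 W.
Ideal ⇒ P_in = P_out, so I_p = P_out/V_p = 173.81/120 = 1.45 A.

I_p ≈ 1.45 A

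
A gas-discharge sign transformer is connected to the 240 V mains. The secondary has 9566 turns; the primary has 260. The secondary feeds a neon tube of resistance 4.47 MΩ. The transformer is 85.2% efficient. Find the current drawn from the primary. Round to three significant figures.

V_s = 240 × 9566/260 = 8830.2 V.
I_s = V_s/R = 8830.2/(4.47×10^6) = 0.0019754 A.
P_out = V_s I_s = 8830.2 × 0.0019754 = 17.443 W.
P_in = P_out/η = 17.443/0.852 = 20.473 W.
I_p = P_in/V_p = 20.473/240 = 0.0853 A.

I_p ≈ 0.0853 A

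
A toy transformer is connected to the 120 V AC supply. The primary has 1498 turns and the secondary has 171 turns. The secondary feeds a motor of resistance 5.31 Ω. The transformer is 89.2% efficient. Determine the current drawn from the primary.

I_p ≈ 0.330 A

V_s = 120 × 171/1498 = 13.698 V.
I_s = V_s/R = 13.698/5.31 = 2.5797 A.
P_out = V_s I_s = 13.698 × 2.5797 = 35.338 W.
P_in = P_out/η = 35.338/0.892 = 39.616 W.
I_p = P_in/V_p = 39.616/120 = 0.330 A.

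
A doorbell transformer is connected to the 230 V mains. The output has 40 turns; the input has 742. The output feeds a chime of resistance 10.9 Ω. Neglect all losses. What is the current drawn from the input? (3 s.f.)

V_out = V_in × N_out/N_in = 230 × 40/742 = 12.399 V.
I_out = V_out/R = 12.399/10.9 = 1.1375 A.
For an ideal transformer I_in N_in = I_out N_out, so I_in = 1.1375 × 40/742 = 0.0613 A.

I_in ≈ 0.0613 A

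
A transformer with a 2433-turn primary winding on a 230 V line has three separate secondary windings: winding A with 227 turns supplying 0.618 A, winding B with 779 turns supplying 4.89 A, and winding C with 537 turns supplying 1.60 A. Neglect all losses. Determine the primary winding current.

I_p ≈ 1.98 A

V_A = 230 × 227/2433 = 21.459 V; V_B = 230 × 779/2433 = 73.642 V; V_C = 230 × 537/2433 = 50.764 V.
P_out = V_A I_A + V_B I_B + V_C I_C = 21.459×0.618 + 73.642×4.89 + 50.764×1.60 = 13.262 + 360.11 + 81.223 = 454.59 W.
Ideal ⇒ P_in = P_out, so I_p = P_out/V_p = 454.59/230 = 1.98 A.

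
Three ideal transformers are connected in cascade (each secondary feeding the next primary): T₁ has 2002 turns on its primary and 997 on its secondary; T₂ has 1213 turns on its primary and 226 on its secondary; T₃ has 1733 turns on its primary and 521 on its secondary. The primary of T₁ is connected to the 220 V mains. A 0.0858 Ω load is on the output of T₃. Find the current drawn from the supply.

I_supply ≈ 2.00 A

Secondary of T₁: V = 220.00 × 997/2002 = 109.56 V.
Secondary of T₂: V = 109.56 × 226/1213 = 20.413 V.
Secondary of T₃: V = 20.413 × 521/1733 = 6.1368 V.
I_load = 6.1368/0.0858 = 71.524 A, so P_out = 6.1368 × 71.524 = 438.93 W.
All ideal ⇒ P_in = P_out, so I_supply = 438.93/220 = 2.00 A.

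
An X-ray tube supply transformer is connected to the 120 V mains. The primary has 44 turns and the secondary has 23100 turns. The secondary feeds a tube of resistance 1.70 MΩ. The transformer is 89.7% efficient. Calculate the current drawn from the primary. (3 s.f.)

I_p ≈ 21.7 A

V_s = 120 × 23100/44 = 63000 V.
I_s = V_s/R = 63000/(1.70×10^6) = 0.037059 A.
P_out = V_s I_s = 63000 × 0.037059 = 2334.7 W.
P_in = P_out/η = 2334.7/0.897 = 2602.8 W.
I_p = P_in/V_p = 2602.8/120 = 21.7 A.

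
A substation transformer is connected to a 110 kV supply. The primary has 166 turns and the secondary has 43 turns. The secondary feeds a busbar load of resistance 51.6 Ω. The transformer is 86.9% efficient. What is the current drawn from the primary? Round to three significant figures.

V_s = 110000 × 43/166 = 28494 V.
I_s = V_s/R = 28494/51.6 = 552.21 A.
P_out = V_s I_s = 28494 × 552.21 = 1.5735×10^7 W.
P_in = P_out/η = 1.5735×10^7/0.869 = 1.8107×10^7 W.
I_p = P_in/V_p = 1.8107×10^7/110000 = 165 A.

I_p ≈ 165 A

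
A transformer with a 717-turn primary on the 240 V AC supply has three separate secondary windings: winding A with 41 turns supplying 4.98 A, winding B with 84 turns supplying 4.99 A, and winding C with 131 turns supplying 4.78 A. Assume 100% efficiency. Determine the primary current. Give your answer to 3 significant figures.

I_p ≈ 1.74 A

V_A = 240 × 41/717 = 13.724 V; V_B = 240 × 84/717 = 28.117 V; V_C = 240 × 131/717 = 43.849 V.
P_out = V_A I_A + V_B I_B + V_C I_C = 13.724×4.98 + 28.117×4.99 + 43.849×4.78 = 68.345 + 140.30 + 209.60 = 418.25 W.
Ideal ⇒ P_in = P_out, so I_p = P_out/V_p = 418.25/240 = 1.74 A.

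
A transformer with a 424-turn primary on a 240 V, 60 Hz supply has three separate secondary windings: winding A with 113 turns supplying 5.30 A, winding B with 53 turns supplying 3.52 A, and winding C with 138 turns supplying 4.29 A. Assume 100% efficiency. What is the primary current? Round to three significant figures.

I_p ≈ 3.25 A

V_A = 240 × 113/424 = 63.962 V; V_B = 240 × 53/424 = 30.000 V; V_C = 240 × 138/424 = 78.113 V.
P_out = V_A I_A + V_B I_B + V_C I_C = 63.962×5.30 + 30.000×3.52 + 78.113×4.29 = 339.00 + 105.60 + 335.11 = 779.71 W.
Ideal ⇒ P_in = P_out, so I_p = P_out/V_p = 779.71/240 = 3.25 A.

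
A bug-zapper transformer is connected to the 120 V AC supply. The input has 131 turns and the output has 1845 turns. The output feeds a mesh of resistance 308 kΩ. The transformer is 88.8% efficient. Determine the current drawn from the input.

V_out = 120 × 1845/131 = 1690.1 V.
I_out = V_out/R = 1690.1/308000 = 0.0054873 A.
P_out = V_out I_out = 1690.1 × 0.0054873 = 9.2739 W.
P_in = P_out/η = 9.2739/0.888 = 10.444 W.
I_in = P_in/V_in = 10.444/120 = 0.0870 A.

I_in ≈ 0.0870 A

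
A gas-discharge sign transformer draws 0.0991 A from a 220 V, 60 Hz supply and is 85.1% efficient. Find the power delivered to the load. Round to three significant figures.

P_out ≈ 18.6 W

P_in = V_p I_p = 220 × 0.0991 = 21.802 W.
P_out = η P_in = 0.851 × 21.802 = 18.6 W.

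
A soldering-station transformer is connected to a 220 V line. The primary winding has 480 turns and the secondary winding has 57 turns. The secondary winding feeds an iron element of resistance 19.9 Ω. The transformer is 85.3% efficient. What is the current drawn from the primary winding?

I_p ≈ 0.183 A

V_s = 220 × 57/480 = 26.125 V.
I_s = V_s/R = 26.125/19.9 = 1.3128 A.
P_out = V_s I_s = 26.125 × 1.3128 = 34.297 W.
P_in = P_out/η = 34.297/0.853 = 40.208 W.
I_p = P_in/V_p = 40.208/220 = 0.183 A.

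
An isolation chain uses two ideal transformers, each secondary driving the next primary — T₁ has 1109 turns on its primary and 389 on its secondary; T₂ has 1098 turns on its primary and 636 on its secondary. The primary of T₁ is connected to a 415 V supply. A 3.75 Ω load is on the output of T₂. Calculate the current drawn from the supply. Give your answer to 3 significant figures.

Secondary of T₁: V = 415.00 × 389/1109 = 145.57 V.
Secondary of T₂: V = 145.57 × 636/1098 = 84.318 V.
I_load = 84.318/3.75 = 22.485 A, so P_out = 84.318 × 22.485 = 1895.9 W.
All ideal ⇒ P_in = P_out, so I_supply = 1895.9/415 = 4.57 A.

I_supply ≈ 4.57 A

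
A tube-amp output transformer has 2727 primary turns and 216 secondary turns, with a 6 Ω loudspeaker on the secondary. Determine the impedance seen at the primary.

Z_p ≈ 956 Ω

Z_p = (N_p/N_s)² × Z_s = (2727/216)² × 6 = 956 Ω.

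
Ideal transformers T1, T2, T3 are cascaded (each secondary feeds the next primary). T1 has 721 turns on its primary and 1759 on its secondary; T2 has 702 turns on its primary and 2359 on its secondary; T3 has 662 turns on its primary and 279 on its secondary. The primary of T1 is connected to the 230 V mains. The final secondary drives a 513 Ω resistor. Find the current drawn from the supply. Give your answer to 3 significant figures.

Secondary of T1: V = 230.00 × 1759/721 = 561.12 V.
Secondary of T2: V = 561.12 × 2359/702 = 1885.6 V.
Secondary of T3: V = 1885.6 × 279/662 = 794.69 V.
I_load = 794.69/513 = 1.5491 A, so P_out = 794.69 × 1.5491 = 1231.0 W.
All ideal ⇒ P_in = P_out, so I_supply = 1231.0/230 = 5.35 A.

I_supply ≈ 5.35 A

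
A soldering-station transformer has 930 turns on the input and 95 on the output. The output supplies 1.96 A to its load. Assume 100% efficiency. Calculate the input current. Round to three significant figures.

I_in ≈ 0.200 A

For an ideal transformer I_in/I_out = N_out/N_in, so I_in = 1.96 × 95/930 = 0.200 A.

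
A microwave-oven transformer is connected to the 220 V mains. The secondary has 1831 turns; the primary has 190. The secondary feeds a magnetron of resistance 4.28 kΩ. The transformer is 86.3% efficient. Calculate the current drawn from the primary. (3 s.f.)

V_s = 220 × 1831/190 = 2120.1 V.
I_s = V_s/R = 2120.1/4280 = 0.49535 A.
P_out = V_s I_s = 2120.1 × 0.49535 = 1050.2 W.
P_in = P_out/η = 1050.2/0.863 = 1216.9 W.
I_p = P_in/V_p = 1216.9/220 = 5.53 A.

I_p ≈ 5.53 A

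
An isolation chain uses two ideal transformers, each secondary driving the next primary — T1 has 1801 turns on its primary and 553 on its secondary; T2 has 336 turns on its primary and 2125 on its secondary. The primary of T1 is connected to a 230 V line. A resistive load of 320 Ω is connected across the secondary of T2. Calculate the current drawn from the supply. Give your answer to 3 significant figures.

I_supply ≈ 2.71 A

Secondary of T1: V = 230.00 × 553/1801 = 70.622 V.
Secondary of T2: V = 70.622 × 2125/336 = 446.64 V.
I_load = 446.64/320 = 1.3958 A, so P_out = 446.64 × 1.3958 = 623.40 W.
All ideal ⇒ P_in = P_out, so I_supply = 623.40/230 = 2.71 A.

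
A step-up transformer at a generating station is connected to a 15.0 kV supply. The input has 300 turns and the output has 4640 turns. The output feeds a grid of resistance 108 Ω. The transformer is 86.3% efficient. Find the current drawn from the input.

V_out = 15000 × 4640/300 = 232000 V.
I_out = V_out/R = 232000/108 = 2148.1 A.
P_out = V_out I_out = 232000 × 2148.1 = 4.9837×10^8 W.
P_in = P_out/η = 4.9837×10^8/0.863 = 5.7749×10^8 W.
I_in = P_in/V_in = 5.7749×10^8/15000 = 38500 A.

I_in ≈ 38500 A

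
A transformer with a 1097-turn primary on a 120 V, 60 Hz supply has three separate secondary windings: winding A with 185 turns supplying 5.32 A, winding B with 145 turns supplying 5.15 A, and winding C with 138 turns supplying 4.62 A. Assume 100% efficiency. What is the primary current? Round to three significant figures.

I_p ≈ 2.16 A

V_A = 120 × 185/1097 = 20.237 V; V_B = 120 × 145/1097 = 15.861 V; V_C = 120 × 138/1097 = 15.096 V.
P_out = V_A I_A + V_B I_B + V_C I_C = 20.237×5.32 + 15.861×5.15 + 15.096×4.62 = 107.66 + 81.686 + 69.742 = 259.09 W.
Ideal ⇒ P_in = P_out, so I_p = P_out/V_p = 259.09/120 = 2.16 A.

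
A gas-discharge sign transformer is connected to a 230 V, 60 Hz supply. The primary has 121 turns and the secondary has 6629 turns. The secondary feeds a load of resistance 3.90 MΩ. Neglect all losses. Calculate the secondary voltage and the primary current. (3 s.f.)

V_s ≈ 12600 V, I_p ≈ 0.177 A

V_s = V_p × N_s/N_p = 230 × 6629/121 = 12601 V.
I_s = V_s/R = 12601/(3.90×10^6) = 0.0032309 A.
I_p = I_s × N_s/N_p = 0.0032309 × 6629/121 = 0.177 A.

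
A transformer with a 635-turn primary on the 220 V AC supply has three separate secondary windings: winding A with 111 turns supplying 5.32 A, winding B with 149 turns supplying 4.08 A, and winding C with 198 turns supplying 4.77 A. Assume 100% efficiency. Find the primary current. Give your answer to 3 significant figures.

V_A = 220 × 111/635 = 38.457 V; V_B = 220 × 149/635 = 51.622 V; V_C = 220 × 198/635 = 68.598 V.
P_out = V_A I_A + V_B I_B + V_C I_C = 38.457×5.32 + 51.622×4.08 + 68.598×4.77 = 204.59 + 210.62 + 327.21 = 742.42 W.
Ideal ⇒ P_in = P_out, so I_p = P_out/V_p = 742.42/220 = 3.37 A.

I_p ≈ 3.37 A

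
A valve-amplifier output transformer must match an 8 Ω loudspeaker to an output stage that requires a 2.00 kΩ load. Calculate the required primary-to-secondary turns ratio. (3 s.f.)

Z_p/Z_s = (N_p/N_s)², so N_p/N_s = √(2000/8) = √250 = 15.8.

N_p/N_s ≈ 15.8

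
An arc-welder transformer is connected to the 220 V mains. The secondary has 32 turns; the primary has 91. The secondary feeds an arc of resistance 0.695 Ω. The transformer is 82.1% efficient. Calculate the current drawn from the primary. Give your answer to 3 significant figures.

I_p ≈ 47.7 A

V_s = 220 × 32/91 = 77.363 V.
I_s = V_s/R = 77.363/0.695 = 111.31 A.
P_out = V_s I_s = 77.363 × 111.31 = 8611.5 W.
P_in = P_out/η = 8611.5/0.821 = 10489 W.
I_p = P_in/V_p = 10489/220 = 47.7 A.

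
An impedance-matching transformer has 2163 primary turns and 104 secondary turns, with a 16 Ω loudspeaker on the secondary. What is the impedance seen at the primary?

Z_p ≈ 6920 Ω

Z_p = (N_p/N_s)² × Z_s = (2163/104)² × 16 = 6920 Ω.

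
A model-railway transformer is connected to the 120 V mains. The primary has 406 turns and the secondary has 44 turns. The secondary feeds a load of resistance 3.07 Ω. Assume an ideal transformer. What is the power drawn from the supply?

P ≈ 55.1 W

V_s = V_p × N_s/N_p = 120 × 44/406 = 13.005 V.
I_s = V_s/R = 13.005/3.07 = 4.2361 A.
I_p = I_s × N_s/N_p = 4.2361 × 44/406 = 0.45909 A.
P = V_p I_p = 120 × 0.45909 = 55.1 W.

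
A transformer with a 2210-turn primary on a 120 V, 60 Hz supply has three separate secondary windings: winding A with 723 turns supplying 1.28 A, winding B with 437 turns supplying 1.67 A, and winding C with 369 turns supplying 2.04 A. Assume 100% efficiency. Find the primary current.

I_p ≈ 1.09 A

V_A = 120 × 723/2210 = 39.258 V; V_B = 120 × 437/2210 = 23.729 V; V_C = 120 × 369/2210 = 20.036 V.
P_out = V_A I_A + V_B I_B + V_C I_C = 39.258×1.28 + 23.729×1.67 + 20.036×2.04 = 50.250 + 39.627 + 40.874 = 130.75 W.
Ideal ⇒ P_in = P_out, so I_p = P_out/V_p = 130.75/120 = 1.09 A.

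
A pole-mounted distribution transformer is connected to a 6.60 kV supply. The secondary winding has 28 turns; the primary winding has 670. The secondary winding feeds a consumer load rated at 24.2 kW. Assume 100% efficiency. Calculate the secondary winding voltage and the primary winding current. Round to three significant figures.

V_s = V_p × N_s/N_p = 6600 × 28/670 = 275.82 V.
I_s = P/V_s = 24200/275.82 = 87.738 A.
I_p = I_s × N_s/N_p = 87.738 × 28/670 = 3.67 A.

V_s ≈ 276 V, I_p ≈ 3.67 A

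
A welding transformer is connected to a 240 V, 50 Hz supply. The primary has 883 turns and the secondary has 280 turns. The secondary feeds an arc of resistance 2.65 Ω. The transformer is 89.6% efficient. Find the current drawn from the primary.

V_s = 240 × 280/883 = 76.104 V.
I_s = V_s/R = 76.104/2.65 = 28.719 A.
P_out = V_s I_s = 76.104 × 28.719 = 2185.6 W.
P_in = P_out/η = 2185.6/0.896 = 2439.3 W.
I_p = P_in/V_p = 2439.3/240 = 10.2 A.

I_p ≈ 10.2 A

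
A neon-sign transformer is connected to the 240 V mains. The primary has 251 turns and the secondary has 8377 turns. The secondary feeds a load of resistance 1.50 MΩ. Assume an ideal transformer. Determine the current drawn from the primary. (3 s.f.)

V_s = V_p × N_s/N_p = 240 × 8377/251 = 8009.9 V.
I_s = V_s/R = 8009.9/(1.50×10^6) = 0.0053399 A.
For an ideal transformer I_p N_p = I_s N_s, so I_p = 0.0053399 × 8377/251 = 0.178 A.

I_p ≈ 0.178 A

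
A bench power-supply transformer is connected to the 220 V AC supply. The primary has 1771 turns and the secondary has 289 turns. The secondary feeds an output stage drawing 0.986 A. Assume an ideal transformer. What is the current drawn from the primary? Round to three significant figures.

I_p ≈ 0.161 A

For an ideal transformer I_p N_p = I_s N_s, so I_p = 0.986 × 289/1771 = 0.161 A.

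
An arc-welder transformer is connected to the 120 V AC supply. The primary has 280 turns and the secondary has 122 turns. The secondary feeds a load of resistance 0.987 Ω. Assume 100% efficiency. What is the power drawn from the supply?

P ≈ 2770 W

V_s = V_p × N_s/N_p = 120 × 122/280 = 52.286 V.
I_s = V_s/R = 52.286/0.987 = 52.974 A.
I_p = I_s × N_s/N_p = 52.974 × 122/280 = 23.082 A.
P = V_p I_p = 120 × 23.082 = 2770 W.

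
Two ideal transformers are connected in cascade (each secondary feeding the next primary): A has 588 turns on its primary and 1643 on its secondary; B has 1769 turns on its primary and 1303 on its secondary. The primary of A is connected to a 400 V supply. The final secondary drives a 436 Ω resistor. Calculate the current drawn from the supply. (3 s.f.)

I_supply ≈ 3.89 A

Secondary of A: V = 400.00 × 1643/588 = 1117.7 V.
Secondary of B: V = 1117.7 × 1303/1769 = 823.26 V.
I_load = 823.26/436 = 1.8882 A, so P_out = 823.26 × 1.8882 = 1554.5 W.
All ideal ⇒ P_in = P_out, so I_supply = 1554.5/400 = 3.89 A.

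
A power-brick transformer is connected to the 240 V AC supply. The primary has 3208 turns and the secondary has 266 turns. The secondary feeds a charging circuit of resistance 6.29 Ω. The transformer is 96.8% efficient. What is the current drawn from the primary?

I_p ≈ 0.271 A

V_s = 240 × 266/3208 = 19.900 V.
I_s = V_s/R = 19.900/6.29 = 3.1638 A.
P_out = V_s I_s = 19.900 × 3.1638 = 62.960 W.
P_in = P_out/η = 62.960/0.968 = 65.042 W.
I_p = P_in/V_p = 65.042/240 = 0.271 A.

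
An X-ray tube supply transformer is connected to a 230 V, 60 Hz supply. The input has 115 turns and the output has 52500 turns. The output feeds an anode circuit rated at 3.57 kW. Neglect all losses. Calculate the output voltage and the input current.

V_out ≈ 105000 V, I_in ≈ 15.5 A

V_out = V_in × N_out/N_in = 230 × 52500/115 = 105000 V.
I_out = P/V_out = 3570/105000 = 0.034000 A.
I_in = I_out × N_out/N_in = 0.034000 × 52500/115 = 15.5 A.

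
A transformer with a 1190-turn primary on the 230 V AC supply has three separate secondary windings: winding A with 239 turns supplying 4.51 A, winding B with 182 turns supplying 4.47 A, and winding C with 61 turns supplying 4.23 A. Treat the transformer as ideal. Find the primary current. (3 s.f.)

I_p ≈ 1.81 A

V_A = 230 × 239/1190 = 46.193 V; V_B = 230 × 182/1190 = 35.176 V; V_C = 230 × 61/1190 = 11.790 V.
P_out = V_A I_A + V_B I_B + V_C I_C = 46.193×4.51 + 35.176×4.47 + 11.790×4.23 = 208.33 + 157.24 + 49.871 = 415.44 W.
Ideal ⇒ P_in = P_out, so I_p = P_out/V_p = 415.44/230 = 1.81 A.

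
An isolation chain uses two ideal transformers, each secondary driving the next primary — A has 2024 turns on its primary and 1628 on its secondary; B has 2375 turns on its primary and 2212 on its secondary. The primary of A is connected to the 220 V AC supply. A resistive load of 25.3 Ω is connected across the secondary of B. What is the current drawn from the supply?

After A: V = 220.00 × 1628/2024 = 176.96 V.
After B: V = 176.96 × 2212/2375 = 164.81 V.
I_load = 164.81/25.3 = 6.5143 A, so P_out = 164.81 × 6.5143 = 1073.6 W.
All ideal ⇒ P_in = P_out, so I_supply = 1073.6/220 = 4.88 A.

I_supply ≈ 4.88 A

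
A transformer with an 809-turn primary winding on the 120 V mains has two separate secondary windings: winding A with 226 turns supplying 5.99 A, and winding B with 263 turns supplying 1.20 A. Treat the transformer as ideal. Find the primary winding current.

I_p ≈ 2.06 A

V_A = 120 × 226/809 = 33.523 V; V_B = 120 × 263/809 = 39.011 V.
P_out = V_A I_A + V_B I_B = 33.523×5.99 + 39.011×1.20 = 200.80 + 46.813 = 247.62 W.
Ideal ⇒ P_in = P_out, so I_p = P_out/V_p = 247.62/120 = 2.06 A.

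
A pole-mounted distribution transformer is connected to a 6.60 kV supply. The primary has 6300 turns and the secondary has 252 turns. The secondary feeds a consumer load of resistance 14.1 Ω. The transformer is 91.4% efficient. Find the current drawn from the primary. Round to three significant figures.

V_s = 6600 × 252/6300 = 264.00 V.
I_s = V_s/R = 264.00/14.1 = 18.723 A.
P_out = V_s I_s = 264.00 × 18.723 = 4943.0 W.
P_in = P_out/η = 4943.0/0.914 = 5408.1 W.
I_p = P_in/V_p = 5408.1/6600 = 0.819 A.

I_p ≈ 0.819 A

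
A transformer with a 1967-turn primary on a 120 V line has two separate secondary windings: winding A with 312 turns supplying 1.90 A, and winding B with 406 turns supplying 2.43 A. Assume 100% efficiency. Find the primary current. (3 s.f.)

I_p ≈ 0.803 A

V_A = 120 × 312/1967 = 19.034 V; V_B = 120 × 406/1967 = 24.769 V.
P_out = V_A I_A + V_B I_B = 19.034×1.90 + 24.769×2.43 = 36.165 + 60.188 = 96.353 W.
Ideal ⇒ P_in = P_out, so I_p = P_out/V_p = 96.353/120 = 0.803 A.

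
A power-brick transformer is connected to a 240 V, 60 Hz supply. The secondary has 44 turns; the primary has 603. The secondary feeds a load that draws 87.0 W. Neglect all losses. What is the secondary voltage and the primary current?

V_s = V_p × N_s/N_p = 240 × 44/603 = 17.512 V.
I_s = P/V_s = 87.0/17.512 = 4.9679 A.
I_p = I_s × N_s/N_p = 4.9679 × 44/603 = 0.363 A.

V_s ≈ 17.5 V, I_p ≈ 0.363 A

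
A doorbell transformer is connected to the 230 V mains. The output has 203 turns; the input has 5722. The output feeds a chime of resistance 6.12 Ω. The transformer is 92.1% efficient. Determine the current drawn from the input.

I_in ≈ 0.0514 A

V_out = 230 × 203/5722 = 8.1597 V.
I_out = V_out/R = 8.1597/6.12 = 1.3333 A.
P_out = V_out I_out = 8.1597 × 1.3333 = 10.879 W.
P_in = P_out/η = 10.879/0.921 = 11.812 W.
I_in = P_in/V_in = 11.812/230 = 0.0514 A.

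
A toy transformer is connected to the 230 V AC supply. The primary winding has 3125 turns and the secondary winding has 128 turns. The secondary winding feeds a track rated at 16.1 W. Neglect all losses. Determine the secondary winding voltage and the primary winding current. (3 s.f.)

V_s = V_p × N_s/N_p = 230 × 128/3125 = 9.4208 V.
I_s = P/V_s = 16.1/9.4208 = 1.7090 A.
I_p = I_s × N_s/N_p = 1.7090 × 128/3125 = 0.0700 A.

V_s ≈ 9.42 V, I_p ≈ 0.0700 A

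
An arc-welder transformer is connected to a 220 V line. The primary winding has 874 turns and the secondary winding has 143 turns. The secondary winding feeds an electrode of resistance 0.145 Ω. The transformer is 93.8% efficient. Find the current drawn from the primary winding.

V_s = 220 × 143/874 = 35.995 V.
I_s = V_s/R = 35.995/0.145 = 248.24 A.
P_out = V_s I_s = 35.995 × 248.24 = 8935.7 W.
P_in = P_out/η = 8935.7/0.938 = 9526.3 W.
I_p = P_in/V_p = 9526.3/220 = 43.3 A.

I_p ≈ 43.3 A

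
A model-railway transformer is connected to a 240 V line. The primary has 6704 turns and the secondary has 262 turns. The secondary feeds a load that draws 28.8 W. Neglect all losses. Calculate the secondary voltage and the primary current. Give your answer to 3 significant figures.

V_s = V_p × N_s/N_p = 240 × 262/6704 = 9.3795 V.
I_s = P/V_s = 28.8/9.3795 = 3.0705 A.
I_p = I_s × N_s/N_p = 3.0705 × 262/6704 = 0.120 A.

V_s ≈ 9.38 V, I_p ≈ 0.120 A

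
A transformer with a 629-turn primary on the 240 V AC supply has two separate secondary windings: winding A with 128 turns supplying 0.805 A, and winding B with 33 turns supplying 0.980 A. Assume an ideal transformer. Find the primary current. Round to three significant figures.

V_A = 240 × 128/629 = 48.839 V; V_B = 240 × 33/629 = 12.591 V.
P_out = V_A I_A + V_B I_B = 48.839×0.805 + 12.591×0.980 = 39.316 + 12.340 = 51.655 W.
Ideal ⇒ P_in = P_out, so I_p = P_out/V_p = 51.655/240 = 0.215 A.

I_p ≈ 0.215 A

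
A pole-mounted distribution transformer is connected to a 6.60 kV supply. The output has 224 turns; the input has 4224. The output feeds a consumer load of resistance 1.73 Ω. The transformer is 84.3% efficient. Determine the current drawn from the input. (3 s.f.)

V_out = 6600 × 224/4224 = 350.00 V.
I_out = V_out/R = 350.00/1.73 = 202.31 A.
P_out = V_out I_out = 350.00 × 202.31 = 70809 W.
P_in = P_out/η = 70809/0.843 = 83997 W.
I_in = P_in/V_in = 83997/6600 = 12.7 A.

I_in ≈ 12.7 A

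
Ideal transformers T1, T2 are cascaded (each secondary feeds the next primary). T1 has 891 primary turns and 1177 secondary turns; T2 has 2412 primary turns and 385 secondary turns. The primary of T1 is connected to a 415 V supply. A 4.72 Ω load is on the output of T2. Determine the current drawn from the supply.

Secondary of T1: V = 415.00 × 1177/891 = 548.21 V.
Secondary of T2: V = 548.21 × 385/2412 = 87.504 V.
I_load = 87.504/4.72 = 18.539 A, so P_out = 87.504 × 18.539 = 1622.3 W.
All ideal ⇒ P_in = P_out, so I_supply = 1622.3/415 = 3.91 A.

I_supply ≈ 3.91 A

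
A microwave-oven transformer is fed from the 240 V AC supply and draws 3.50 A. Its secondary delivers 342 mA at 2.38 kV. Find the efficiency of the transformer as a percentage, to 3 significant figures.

η ≈ 96.9%

P_in = 240 × 3.50 = 840.000 W.
P_out = 2380 × 0.342 = 813.960 W.
η = P_out/P_in = 813.960/840.000 = 0.969.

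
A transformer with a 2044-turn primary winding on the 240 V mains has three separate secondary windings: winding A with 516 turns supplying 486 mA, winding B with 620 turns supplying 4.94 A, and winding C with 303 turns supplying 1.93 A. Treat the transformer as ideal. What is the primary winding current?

V_A = 240 × 516/2044 = 60.587 V; V_B = 240 × 620/2044 = 72.798 V; V_C = 240 × 303/2044 = 35.577 V.
P_out = V_A I_A + V_B I_B + V_C I_C = 60.587×0.486 + 72.798×4.94 + 35.577×1.93 = 29.445 + 359.62 + 68.664 = 457.73 W.
Ideal ⇒ P_in = P_out, so I_p = P_out/V_p = 457.73/240 = 1.91 A.

I_p ≈ 1.91 A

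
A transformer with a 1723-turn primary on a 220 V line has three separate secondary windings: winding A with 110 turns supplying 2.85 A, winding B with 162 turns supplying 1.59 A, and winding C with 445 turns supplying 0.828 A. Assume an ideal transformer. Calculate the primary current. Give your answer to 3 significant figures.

I_p ≈ 0.545 A

V_A = 220 × 110/1723 = 14.045 V; V_B = 220 × 162/1723 = 20.685 V; V_C = 220 × 445/1723 = 56.820 V.
P_out = V_A I_A + V_B I_B + V_C I_C = 14.045×2.85 + 20.685×1.59 + 56.820×0.828 = 40.029 + 32.889 + 47.047 = 119.96 W.
Ideal ⇒ P_in = P_out, so I_p = P_out/V_p = 119.96/220 = 0.545 A.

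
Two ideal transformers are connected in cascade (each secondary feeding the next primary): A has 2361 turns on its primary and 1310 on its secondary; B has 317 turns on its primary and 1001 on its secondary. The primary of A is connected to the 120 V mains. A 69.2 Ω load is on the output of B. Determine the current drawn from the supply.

After A: V = 120.00 × 1310/2361 = 66.582 V.
After B: V = 66.582 × 1001/317 = 210.25 V.
I_load = 210.25/69.2 = 3.0383 A, so P_out = 210.25 × 3.0383 = 638.79 W.
All ideal ⇒ P_in = P_out, so I_supply = 638.79/120 = 5.32 A.

I_supply ≈ 5.32 A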